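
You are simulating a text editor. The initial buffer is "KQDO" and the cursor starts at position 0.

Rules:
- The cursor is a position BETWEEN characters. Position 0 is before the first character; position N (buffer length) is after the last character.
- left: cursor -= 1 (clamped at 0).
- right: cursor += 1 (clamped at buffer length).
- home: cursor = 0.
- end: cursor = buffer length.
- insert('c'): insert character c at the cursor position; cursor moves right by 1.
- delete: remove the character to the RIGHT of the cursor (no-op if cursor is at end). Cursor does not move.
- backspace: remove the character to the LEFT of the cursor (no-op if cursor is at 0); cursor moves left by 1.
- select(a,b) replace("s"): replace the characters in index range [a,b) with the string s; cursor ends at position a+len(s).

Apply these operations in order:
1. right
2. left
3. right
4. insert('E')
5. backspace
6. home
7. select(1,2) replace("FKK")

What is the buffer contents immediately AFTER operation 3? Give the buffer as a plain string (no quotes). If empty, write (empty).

Answer: KQDO

Derivation:
After op 1 (right): buf='KQDO' cursor=1
After op 2 (left): buf='KQDO' cursor=0
After op 3 (right): buf='KQDO' cursor=1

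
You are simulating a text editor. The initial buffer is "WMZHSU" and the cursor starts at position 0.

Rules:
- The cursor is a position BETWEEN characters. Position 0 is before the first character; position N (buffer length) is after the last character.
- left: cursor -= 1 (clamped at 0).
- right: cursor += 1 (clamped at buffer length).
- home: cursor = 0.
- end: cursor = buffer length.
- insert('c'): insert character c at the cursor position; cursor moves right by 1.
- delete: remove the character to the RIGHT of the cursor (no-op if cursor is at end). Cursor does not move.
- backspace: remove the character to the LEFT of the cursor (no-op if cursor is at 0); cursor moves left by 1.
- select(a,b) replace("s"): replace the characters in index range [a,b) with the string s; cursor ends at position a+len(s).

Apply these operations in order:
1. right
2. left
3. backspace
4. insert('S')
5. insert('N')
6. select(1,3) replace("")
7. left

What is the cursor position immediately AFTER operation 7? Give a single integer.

Answer: 0

Derivation:
After op 1 (right): buf='WMZHSU' cursor=1
After op 2 (left): buf='WMZHSU' cursor=0
After op 3 (backspace): buf='WMZHSU' cursor=0
After op 4 (insert('S')): buf='SWMZHSU' cursor=1
After op 5 (insert('N')): buf='SNWMZHSU' cursor=2
After op 6 (select(1,3) replace("")): buf='SMZHSU' cursor=1
After op 7 (left): buf='SMZHSU' cursor=0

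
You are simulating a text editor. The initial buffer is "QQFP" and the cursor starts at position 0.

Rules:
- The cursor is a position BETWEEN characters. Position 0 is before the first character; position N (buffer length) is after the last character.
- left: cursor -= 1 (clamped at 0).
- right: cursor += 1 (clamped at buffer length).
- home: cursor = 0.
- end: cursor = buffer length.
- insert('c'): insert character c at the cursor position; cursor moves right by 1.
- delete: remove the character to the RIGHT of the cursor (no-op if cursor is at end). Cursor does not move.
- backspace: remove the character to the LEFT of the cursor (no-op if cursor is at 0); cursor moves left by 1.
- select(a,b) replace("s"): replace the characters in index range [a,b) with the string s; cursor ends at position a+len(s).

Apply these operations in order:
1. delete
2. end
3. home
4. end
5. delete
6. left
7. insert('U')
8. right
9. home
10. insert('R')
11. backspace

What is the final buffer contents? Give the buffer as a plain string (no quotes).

After op 1 (delete): buf='QFP' cursor=0
After op 2 (end): buf='QFP' cursor=3
After op 3 (home): buf='QFP' cursor=0
After op 4 (end): buf='QFP' cursor=3
After op 5 (delete): buf='QFP' cursor=3
After op 6 (left): buf='QFP' cursor=2
After op 7 (insert('U')): buf='QFUP' cursor=3
After op 8 (right): buf='QFUP' cursor=4
After op 9 (home): buf='QFUP' cursor=0
After op 10 (insert('R')): buf='RQFUP' cursor=1
After op 11 (backspace): buf='QFUP' cursor=0

Answer: QFUP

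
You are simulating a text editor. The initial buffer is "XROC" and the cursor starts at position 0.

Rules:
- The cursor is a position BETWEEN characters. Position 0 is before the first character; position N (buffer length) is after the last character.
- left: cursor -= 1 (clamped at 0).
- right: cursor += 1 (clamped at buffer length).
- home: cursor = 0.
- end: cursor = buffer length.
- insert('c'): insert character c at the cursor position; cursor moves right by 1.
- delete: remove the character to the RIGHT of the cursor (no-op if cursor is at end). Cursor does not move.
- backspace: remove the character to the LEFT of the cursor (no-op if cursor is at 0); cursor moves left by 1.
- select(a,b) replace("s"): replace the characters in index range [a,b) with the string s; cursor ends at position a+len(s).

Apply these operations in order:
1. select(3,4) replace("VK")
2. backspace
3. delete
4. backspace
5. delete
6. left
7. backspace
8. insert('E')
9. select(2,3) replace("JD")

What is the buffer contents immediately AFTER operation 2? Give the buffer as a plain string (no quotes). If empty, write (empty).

Answer: XROV

Derivation:
After op 1 (select(3,4) replace("VK")): buf='XROVK' cursor=5
After op 2 (backspace): buf='XROV' cursor=4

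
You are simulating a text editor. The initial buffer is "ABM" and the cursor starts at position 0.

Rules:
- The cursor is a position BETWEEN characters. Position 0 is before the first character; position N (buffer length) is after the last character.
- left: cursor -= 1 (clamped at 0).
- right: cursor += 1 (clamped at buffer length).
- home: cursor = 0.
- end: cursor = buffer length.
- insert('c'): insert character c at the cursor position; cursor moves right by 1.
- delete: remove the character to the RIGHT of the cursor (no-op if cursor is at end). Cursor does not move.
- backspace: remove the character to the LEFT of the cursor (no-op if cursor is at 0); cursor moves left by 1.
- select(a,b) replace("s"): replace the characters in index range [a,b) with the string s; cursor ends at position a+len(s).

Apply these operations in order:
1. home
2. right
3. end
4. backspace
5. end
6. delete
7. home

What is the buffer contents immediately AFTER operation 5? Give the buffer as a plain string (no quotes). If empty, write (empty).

Answer: AB

Derivation:
After op 1 (home): buf='ABM' cursor=0
After op 2 (right): buf='ABM' cursor=1
After op 3 (end): buf='ABM' cursor=3
After op 4 (backspace): buf='AB' cursor=2
After op 5 (end): buf='AB' cursor=2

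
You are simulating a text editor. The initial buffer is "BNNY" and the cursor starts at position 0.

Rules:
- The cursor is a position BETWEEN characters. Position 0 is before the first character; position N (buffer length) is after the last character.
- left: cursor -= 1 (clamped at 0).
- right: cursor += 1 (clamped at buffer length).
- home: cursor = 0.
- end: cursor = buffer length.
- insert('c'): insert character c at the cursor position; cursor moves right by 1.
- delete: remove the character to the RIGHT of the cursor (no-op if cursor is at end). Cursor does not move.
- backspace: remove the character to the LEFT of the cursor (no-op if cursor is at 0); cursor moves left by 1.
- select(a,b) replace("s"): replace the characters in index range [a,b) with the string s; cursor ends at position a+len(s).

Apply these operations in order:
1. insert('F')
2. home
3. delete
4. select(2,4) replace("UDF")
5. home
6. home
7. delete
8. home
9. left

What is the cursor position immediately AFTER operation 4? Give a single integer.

After op 1 (insert('F')): buf='FBNNY' cursor=1
After op 2 (home): buf='FBNNY' cursor=0
After op 3 (delete): buf='BNNY' cursor=0
After op 4 (select(2,4) replace("UDF")): buf='BNUDF' cursor=5

Answer: 5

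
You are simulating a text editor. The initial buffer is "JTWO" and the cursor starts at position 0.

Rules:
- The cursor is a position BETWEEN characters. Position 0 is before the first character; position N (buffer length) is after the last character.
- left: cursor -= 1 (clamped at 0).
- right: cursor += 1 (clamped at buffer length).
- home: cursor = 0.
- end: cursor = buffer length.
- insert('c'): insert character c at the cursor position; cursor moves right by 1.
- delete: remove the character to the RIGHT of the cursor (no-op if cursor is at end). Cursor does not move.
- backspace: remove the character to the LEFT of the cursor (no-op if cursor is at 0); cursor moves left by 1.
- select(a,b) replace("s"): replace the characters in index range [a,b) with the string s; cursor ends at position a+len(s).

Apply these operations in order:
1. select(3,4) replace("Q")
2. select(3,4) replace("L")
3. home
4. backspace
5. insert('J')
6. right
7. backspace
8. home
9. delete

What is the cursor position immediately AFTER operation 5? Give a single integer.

Answer: 1

Derivation:
After op 1 (select(3,4) replace("Q")): buf='JTWQ' cursor=4
After op 2 (select(3,4) replace("L")): buf='JTWL' cursor=4
After op 3 (home): buf='JTWL' cursor=0
After op 4 (backspace): buf='JTWL' cursor=0
After op 5 (insert('J')): buf='JJTWL' cursor=1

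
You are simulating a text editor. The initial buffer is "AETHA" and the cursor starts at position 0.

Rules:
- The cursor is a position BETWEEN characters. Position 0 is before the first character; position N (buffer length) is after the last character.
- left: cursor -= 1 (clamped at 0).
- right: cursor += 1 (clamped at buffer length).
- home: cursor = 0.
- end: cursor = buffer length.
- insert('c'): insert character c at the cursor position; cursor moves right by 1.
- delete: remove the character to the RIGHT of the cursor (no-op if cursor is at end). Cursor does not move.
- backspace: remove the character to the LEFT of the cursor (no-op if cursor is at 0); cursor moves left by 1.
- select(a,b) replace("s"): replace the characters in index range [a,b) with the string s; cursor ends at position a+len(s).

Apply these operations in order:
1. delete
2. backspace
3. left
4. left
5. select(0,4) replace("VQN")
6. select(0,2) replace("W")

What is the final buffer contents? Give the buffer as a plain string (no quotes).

Answer: WN

Derivation:
After op 1 (delete): buf='ETHA' cursor=0
After op 2 (backspace): buf='ETHA' cursor=0
After op 3 (left): buf='ETHA' cursor=0
After op 4 (left): buf='ETHA' cursor=0
After op 5 (select(0,4) replace("VQN")): buf='VQN' cursor=3
After op 6 (select(0,2) replace("W")): buf='WN' cursor=1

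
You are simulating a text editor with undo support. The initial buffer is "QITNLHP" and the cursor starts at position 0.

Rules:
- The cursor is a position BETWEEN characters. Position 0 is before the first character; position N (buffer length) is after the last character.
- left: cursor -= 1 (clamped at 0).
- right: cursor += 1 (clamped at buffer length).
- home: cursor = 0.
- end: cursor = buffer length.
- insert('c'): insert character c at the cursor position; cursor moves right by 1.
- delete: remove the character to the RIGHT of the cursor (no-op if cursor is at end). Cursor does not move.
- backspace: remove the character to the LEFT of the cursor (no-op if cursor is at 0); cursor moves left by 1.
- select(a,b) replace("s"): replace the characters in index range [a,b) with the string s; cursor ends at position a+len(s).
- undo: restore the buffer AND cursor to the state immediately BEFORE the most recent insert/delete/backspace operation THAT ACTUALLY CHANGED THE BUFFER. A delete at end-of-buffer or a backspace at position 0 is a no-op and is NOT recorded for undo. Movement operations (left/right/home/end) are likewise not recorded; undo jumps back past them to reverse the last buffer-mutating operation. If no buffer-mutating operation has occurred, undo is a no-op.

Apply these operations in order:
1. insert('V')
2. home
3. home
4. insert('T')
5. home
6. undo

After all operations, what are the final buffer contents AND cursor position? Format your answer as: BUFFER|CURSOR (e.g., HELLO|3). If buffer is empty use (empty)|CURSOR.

Answer: VQITNLHP|0

Derivation:
After op 1 (insert('V')): buf='VQITNLHP' cursor=1
After op 2 (home): buf='VQITNLHP' cursor=0
After op 3 (home): buf='VQITNLHP' cursor=0
After op 4 (insert('T')): buf='TVQITNLHP' cursor=1
After op 5 (home): buf='TVQITNLHP' cursor=0
After op 6 (undo): buf='VQITNLHP' cursor=0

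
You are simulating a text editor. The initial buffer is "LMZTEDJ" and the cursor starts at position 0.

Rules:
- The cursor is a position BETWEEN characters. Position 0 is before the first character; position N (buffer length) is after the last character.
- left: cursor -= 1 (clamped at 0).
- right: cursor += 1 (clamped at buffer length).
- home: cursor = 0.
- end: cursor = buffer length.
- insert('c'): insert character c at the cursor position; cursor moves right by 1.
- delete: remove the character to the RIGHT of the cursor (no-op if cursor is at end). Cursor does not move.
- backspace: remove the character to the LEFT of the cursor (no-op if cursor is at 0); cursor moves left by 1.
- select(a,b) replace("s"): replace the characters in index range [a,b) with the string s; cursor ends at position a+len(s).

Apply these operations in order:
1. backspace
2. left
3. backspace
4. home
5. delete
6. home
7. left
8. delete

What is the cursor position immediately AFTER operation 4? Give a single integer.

After op 1 (backspace): buf='LMZTEDJ' cursor=0
After op 2 (left): buf='LMZTEDJ' cursor=0
After op 3 (backspace): buf='LMZTEDJ' cursor=0
After op 4 (home): buf='LMZTEDJ' cursor=0

Answer: 0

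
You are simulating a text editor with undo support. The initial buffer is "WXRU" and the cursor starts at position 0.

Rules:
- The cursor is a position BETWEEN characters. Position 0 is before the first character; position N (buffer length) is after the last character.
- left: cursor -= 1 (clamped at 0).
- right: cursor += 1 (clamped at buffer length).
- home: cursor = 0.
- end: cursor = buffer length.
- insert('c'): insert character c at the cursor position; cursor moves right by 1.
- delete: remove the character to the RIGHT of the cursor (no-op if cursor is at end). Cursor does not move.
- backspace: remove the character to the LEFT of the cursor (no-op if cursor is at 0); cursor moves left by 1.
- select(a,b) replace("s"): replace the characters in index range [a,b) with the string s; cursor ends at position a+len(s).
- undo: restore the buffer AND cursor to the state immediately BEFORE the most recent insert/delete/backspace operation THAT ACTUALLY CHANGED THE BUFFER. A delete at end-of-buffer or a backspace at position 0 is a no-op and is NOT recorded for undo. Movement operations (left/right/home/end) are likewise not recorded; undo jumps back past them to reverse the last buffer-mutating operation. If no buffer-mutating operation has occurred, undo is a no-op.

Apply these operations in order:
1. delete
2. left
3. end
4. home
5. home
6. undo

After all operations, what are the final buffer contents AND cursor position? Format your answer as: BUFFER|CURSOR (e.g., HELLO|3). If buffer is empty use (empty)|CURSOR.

After op 1 (delete): buf='XRU' cursor=0
After op 2 (left): buf='XRU' cursor=0
After op 3 (end): buf='XRU' cursor=3
After op 4 (home): buf='XRU' cursor=0
After op 5 (home): buf='XRU' cursor=0
After op 6 (undo): buf='WXRU' cursor=0

Answer: WXRU|0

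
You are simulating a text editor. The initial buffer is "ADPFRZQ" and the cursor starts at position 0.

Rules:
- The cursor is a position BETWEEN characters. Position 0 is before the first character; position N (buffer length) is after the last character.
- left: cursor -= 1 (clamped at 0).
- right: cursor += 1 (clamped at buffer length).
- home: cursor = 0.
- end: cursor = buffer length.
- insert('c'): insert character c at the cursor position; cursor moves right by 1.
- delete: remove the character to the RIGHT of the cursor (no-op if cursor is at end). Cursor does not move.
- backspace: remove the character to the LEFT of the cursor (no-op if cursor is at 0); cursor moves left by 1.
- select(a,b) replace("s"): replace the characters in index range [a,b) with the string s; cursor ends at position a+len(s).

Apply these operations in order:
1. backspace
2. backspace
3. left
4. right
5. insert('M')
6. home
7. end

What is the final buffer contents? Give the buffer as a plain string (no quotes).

After op 1 (backspace): buf='ADPFRZQ' cursor=0
After op 2 (backspace): buf='ADPFRZQ' cursor=0
After op 3 (left): buf='ADPFRZQ' cursor=0
After op 4 (right): buf='ADPFRZQ' cursor=1
After op 5 (insert('M')): buf='AMDPFRZQ' cursor=2
After op 6 (home): buf='AMDPFRZQ' cursor=0
After op 7 (end): buf='AMDPFRZQ' cursor=8

Answer: AMDPFRZQ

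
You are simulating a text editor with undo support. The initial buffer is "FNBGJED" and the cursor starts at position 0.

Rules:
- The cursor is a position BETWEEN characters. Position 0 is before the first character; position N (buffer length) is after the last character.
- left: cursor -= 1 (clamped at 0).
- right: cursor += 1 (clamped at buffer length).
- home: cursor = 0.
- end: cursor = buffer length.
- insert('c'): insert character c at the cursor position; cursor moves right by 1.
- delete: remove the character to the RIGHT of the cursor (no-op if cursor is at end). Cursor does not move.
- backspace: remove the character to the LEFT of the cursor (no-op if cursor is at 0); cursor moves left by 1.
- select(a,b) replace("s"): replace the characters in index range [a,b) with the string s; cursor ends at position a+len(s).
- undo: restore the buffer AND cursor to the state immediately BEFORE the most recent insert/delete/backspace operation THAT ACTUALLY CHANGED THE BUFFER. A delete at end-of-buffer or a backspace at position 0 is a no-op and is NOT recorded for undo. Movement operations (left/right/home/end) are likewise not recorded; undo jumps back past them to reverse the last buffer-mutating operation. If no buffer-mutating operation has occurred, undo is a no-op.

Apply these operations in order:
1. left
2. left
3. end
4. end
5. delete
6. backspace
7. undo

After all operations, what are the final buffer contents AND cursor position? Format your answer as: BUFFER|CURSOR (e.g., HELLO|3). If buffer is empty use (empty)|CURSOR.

Answer: FNBGJED|7

Derivation:
After op 1 (left): buf='FNBGJED' cursor=0
After op 2 (left): buf='FNBGJED' cursor=0
After op 3 (end): buf='FNBGJED' cursor=7
After op 4 (end): buf='FNBGJED' cursor=7
After op 5 (delete): buf='FNBGJED' cursor=7
After op 6 (backspace): buf='FNBGJE' cursor=6
After op 7 (undo): buf='FNBGJED' cursor=7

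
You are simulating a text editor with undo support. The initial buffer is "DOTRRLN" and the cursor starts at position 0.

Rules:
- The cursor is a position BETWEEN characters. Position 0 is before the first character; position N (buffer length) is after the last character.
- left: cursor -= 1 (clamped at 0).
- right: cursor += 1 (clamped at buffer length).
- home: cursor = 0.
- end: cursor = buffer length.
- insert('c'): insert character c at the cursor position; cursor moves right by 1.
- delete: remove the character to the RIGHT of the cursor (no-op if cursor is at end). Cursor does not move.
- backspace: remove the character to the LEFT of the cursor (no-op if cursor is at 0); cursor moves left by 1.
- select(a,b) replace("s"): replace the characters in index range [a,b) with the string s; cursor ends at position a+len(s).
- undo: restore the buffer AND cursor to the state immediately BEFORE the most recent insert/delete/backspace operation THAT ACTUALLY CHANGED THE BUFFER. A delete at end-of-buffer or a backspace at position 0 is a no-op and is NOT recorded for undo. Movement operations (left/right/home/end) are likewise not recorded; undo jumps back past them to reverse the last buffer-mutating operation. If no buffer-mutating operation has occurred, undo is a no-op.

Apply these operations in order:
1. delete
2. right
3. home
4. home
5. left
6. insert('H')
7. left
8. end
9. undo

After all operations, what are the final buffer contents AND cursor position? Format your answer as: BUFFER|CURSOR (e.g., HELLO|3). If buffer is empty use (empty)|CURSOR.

After op 1 (delete): buf='OTRRLN' cursor=0
After op 2 (right): buf='OTRRLN' cursor=1
After op 3 (home): buf='OTRRLN' cursor=0
After op 4 (home): buf='OTRRLN' cursor=0
After op 5 (left): buf='OTRRLN' cursor=0
After op 6 (insert('H')): buf='HOTRRLN' cursor=1
After op 7 (left): buf='HOTRRLN' cursor=0
After op 8 (end): buf='HOTRRLN' cursor=7
After op 9 (undo): buf='OTRRLN' cursor=0

Answer: OTRRLN|0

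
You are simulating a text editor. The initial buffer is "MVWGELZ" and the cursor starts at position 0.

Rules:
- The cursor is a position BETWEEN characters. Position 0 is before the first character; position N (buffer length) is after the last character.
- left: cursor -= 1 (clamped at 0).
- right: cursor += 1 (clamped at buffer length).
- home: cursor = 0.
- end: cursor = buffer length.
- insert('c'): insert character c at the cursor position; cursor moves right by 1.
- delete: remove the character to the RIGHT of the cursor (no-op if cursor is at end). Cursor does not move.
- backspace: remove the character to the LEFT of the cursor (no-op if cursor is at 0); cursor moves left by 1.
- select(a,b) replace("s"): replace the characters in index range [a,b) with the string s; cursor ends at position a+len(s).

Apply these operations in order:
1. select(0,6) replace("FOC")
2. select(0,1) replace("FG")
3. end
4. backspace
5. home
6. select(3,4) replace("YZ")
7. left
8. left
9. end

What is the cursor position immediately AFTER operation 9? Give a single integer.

After op 1 (select(0,6) replace("FOC")): buf='FOCZ' cursor=3
After op 2 (select(0,1) replace("FG")): buf='FGOCZ' cursor=2
After op 3 (end): buf='FGOCZ' cursor=5
After op 4 (backspace): buf='FGOC' cursor=4
After op 5 (home): buf='FGOC' cursor=0
After op 6 (select(3,4) replace("YZ")): buf='FGOYZ' cursor=5
After op 7 (left): buf='FGOYZ' cursor=4
After op 8 (left): buf='FGOYZ' cursor=3
After op 9 (end): buf='FGOYZ' cursor=5

Answer: 5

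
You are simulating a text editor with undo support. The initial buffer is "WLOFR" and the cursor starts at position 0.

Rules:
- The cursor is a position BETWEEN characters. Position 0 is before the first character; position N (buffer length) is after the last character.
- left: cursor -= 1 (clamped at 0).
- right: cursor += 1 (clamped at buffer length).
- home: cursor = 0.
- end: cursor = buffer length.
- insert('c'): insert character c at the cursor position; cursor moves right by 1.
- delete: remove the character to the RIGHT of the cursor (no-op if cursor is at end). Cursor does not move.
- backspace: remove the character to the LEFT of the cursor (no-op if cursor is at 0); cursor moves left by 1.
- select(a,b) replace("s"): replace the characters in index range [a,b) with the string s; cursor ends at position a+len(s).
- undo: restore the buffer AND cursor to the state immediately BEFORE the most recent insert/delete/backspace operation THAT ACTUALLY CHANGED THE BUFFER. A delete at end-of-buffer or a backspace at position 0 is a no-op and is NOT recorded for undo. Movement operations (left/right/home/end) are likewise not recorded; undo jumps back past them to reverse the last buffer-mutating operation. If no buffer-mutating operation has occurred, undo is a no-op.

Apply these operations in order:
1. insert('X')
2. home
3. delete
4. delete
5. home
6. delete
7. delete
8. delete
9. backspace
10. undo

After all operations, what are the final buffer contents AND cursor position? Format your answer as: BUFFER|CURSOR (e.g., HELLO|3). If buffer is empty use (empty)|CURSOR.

Answer: FR|0

Derivation:
After op 1 (insert('X')): buf='XWLOFR' cursor=1
After op 2 (home): buf='XWLOFR' cursor=0
After op 3 (delete): buf='WLOFR' cursor=0
After op 4 (delete): buf='LOFR' cursor=0
After op 5 (home): buf='LOFR' cursor=0
After op 6 (delete): buf='OFR' cursor=0
After op 7 (delete): buf='FR' cursor=0
After op 8 (delete): buf='R' cursor=0
After op 9 (backspace): buf='R' cursor=0
After op 10 (undo): buf='FR' cursor=0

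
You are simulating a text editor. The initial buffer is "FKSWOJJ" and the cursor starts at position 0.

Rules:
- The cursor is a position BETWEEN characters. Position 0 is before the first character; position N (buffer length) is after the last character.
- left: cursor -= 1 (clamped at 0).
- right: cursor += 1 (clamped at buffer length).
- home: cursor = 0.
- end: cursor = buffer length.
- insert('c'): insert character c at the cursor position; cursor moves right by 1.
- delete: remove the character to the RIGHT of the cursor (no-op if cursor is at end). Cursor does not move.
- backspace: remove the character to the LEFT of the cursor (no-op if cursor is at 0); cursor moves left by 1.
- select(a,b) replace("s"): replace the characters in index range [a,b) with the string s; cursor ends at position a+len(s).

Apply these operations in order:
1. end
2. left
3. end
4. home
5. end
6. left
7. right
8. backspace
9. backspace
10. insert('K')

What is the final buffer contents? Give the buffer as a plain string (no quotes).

Answer: FKSWOK

Derivation:
After op 1 (end): buf='FKSWOJJ' cursor=7
After op 2 (left): buf='FKSWOJJ' cursor=6
After op 3 (end): buf='FKSWOJJ' cursor=7
After op 4 (home): buf='FKSWOJJ' cursor=0
After op 5 (end): buf='FKSWOJJ' cursor=7
After op 6 (left): buf='FKSWOJJ' cursor=6
After op 7 (right): buf='FKSWOJJ' cursor=7
After op 8 (backspace): buf='FKSWOJ' cursor=6
After op 9 (backspace): buf='FKSWO' cursor=5
After op 10 (insert('K')): buf='FKSWOK' cursor=6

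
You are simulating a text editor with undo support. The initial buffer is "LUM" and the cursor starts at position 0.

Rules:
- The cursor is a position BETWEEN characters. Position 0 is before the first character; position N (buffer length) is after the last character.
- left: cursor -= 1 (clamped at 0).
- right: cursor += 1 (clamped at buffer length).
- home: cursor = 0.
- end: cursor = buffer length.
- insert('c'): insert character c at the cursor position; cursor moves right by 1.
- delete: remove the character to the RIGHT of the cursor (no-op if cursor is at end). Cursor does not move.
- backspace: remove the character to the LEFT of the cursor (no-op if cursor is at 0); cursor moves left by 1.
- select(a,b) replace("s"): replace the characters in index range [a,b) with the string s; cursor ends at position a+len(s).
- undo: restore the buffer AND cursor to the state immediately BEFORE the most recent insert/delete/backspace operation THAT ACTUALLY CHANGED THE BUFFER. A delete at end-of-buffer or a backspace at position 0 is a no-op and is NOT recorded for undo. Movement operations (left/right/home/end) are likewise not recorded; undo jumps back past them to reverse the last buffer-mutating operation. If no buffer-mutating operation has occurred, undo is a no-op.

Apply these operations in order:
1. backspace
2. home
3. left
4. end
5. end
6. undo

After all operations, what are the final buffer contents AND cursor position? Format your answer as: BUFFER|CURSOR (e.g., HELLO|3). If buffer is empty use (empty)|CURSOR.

After op 1 (backspace): buf='LUM' cursor=0
After op 2 (home): buf='LUM' cursor=0
After op 3 (left): buf='LUM' cursor=0
After op 4 (end): buf='LUM' cursor=3
After op 5 (end): buf='LUM' cursor=3
After op 6 (undo): buf='LUM' cursor=3

Answer: LUM|3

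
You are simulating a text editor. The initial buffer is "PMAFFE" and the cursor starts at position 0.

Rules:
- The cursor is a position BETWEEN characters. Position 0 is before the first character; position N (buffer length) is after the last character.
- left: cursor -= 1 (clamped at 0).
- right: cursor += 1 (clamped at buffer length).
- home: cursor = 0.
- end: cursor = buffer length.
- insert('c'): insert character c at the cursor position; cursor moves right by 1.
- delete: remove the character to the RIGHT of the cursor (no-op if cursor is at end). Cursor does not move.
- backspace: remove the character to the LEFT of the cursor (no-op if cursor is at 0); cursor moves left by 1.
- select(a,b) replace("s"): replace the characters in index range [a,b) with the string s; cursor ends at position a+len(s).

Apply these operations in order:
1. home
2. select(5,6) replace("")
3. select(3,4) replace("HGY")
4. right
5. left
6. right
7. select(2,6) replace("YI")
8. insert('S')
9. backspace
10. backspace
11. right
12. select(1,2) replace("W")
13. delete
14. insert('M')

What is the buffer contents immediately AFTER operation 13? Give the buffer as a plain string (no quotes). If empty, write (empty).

After op 1 (home): buf='PMAFFE' cursor=0
After op 2 (select(5,6) replace("")): buf='PMAFF' cursor=5
After op 3 (select(3,4) replace("HGY")): buf='PMAHGYF' cursor=6
After op 4 (right): buf='PMAHGYF' cursor=7
After op 5 (left): buf='PMAHGYF' cursor=6
After op 6 (right): buf='PMAHGYF' cursor=7
After op 7 (select(2,6) replace("YI")): buf='PMYIF' cursor=4
After op 8 (insert('S')): buf='PMYISF' cursor=5
After op 9 (backspace): buf='PMYIF' cursor=4
After op 10 (backspace): buf='PMYF' cursor=3
After op 11 (right): buf='PMYF' cursor=4
After op 12 (select(1,2) replace("W")): buf='PWYF' cursor=2
After op 13 (delete): buf='PWF' cursor=2

Answer: PWF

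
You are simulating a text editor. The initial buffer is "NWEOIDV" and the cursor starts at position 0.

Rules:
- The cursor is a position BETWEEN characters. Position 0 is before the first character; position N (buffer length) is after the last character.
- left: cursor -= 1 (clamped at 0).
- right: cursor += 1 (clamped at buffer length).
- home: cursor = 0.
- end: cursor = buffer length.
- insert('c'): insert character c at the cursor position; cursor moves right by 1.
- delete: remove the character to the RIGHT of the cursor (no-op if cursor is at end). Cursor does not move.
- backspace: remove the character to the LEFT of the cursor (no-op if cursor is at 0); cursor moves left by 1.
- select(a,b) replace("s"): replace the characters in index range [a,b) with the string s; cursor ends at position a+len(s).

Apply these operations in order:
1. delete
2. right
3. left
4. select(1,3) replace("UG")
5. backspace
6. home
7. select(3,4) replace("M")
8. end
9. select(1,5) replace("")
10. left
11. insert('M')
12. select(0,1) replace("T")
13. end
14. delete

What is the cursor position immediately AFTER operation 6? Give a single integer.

After op 1 (delete): buf='WEOIDV' cursor=0
After op 2 (right): buf='WEOIDV' cursor=1
After op 3 (left): buf='WEOIDV' cursor=0
After op 4 (select(1,3) replace("UG")): buf='WUGIDV' cursor=3
After op 5 (backspace): buf='WUIDV' cursor=2
After op 6 (home): buf='WUIDV' cursor=0

Answer: 0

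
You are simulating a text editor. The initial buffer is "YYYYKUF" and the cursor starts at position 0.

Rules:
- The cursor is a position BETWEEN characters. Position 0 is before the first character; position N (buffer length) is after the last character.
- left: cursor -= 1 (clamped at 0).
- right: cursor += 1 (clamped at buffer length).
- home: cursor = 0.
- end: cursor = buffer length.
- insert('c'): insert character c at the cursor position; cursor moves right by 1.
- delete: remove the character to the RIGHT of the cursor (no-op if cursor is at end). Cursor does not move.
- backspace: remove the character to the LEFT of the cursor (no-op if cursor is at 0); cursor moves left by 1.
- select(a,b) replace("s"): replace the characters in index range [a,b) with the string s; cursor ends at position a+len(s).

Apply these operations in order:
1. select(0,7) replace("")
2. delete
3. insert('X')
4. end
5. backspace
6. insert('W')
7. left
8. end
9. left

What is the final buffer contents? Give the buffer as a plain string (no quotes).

After op 1 (select(0,7) replace("")): buf='(empty)' cursor=0
After op 2 (delete): buf='(empty)' cursor=0
After op 3 (insert('X')): buf='X' cursor=1
After op 4 (end): buf='X' cursor=1
After op 5 (backspace): buf='(empty)' cursor=0
After op 6 (insert('W')): buf='W' cursor=1
After op 7 (left): buf='W' cursor=0
After op 8 (end): buf='W' cursor=1
After op 9 (left): buf='W' cursor=0

Answer: W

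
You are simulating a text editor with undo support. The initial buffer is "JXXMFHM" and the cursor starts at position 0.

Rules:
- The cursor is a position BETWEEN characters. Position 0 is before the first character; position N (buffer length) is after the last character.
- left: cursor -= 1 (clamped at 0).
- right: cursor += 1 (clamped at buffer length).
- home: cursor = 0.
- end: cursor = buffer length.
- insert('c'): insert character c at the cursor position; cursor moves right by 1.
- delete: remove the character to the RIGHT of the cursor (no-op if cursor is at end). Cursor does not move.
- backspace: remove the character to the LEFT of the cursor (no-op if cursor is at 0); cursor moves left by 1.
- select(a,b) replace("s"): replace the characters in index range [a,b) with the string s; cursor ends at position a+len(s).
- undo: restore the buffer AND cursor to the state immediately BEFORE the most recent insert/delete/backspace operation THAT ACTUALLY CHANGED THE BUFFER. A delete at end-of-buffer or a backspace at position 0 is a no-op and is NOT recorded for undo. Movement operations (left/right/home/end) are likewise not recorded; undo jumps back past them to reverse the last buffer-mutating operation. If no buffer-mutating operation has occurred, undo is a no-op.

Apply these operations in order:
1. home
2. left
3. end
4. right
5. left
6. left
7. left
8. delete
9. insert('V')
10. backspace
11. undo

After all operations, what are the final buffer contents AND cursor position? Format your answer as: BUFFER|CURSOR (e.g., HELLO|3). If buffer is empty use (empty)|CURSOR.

After op 1 (home): buf='JXXMFHM' cursor=0
After op 2 (left): buf='JXXMFHM' cursor=0
After op 3 (end): buf='JXXMFHM' cursor=7
After op 4 (right): buf='JXXMFHM' cursor=7
After op 5 (left): buf='JXXMFHM' cursor=6
After op 6 (left): buf='JXXMFHM' cursor=5
After op 7 (left): buf='JXXMFHM' cursor=4
After op 8 (delete): buf='JXXMHM' cursor=4
After op 9 (insert('V')): buf='JXXMVHM' cursor=5
After op 10 (backspace): buf='JXXMHM' cursor=4
After op 11 (undo): buf='JXXMVHM' cursor=5

Answer: JXXMVHM|5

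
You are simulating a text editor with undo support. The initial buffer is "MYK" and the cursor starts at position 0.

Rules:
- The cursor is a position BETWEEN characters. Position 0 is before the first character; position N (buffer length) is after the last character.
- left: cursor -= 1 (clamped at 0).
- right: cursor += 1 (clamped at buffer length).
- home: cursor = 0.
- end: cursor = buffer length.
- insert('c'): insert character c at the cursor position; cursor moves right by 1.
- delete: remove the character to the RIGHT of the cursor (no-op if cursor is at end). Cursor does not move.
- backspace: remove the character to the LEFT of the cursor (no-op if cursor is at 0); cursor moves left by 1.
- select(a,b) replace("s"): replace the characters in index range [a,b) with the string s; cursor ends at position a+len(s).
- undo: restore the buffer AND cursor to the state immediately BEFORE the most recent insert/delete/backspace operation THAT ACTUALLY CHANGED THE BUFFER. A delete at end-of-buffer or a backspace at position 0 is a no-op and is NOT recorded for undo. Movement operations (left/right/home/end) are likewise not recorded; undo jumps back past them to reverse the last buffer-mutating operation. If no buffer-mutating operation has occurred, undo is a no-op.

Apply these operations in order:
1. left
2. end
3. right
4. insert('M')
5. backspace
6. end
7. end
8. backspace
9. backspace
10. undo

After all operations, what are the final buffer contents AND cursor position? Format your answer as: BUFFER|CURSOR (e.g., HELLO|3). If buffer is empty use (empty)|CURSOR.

After op 1 (left): buf='MYK' cursor=0
After op 2 (end): buf='MYK' cursor=3
After op 3 (right): buf='MYK' cursor=3
After op 4 (insert('M')): buf='MYKM' cursor=4
After op 5 (backspace): buf='MYK' cursor=3
After op 6 (end): buf='MYK' cursor=3
After op 7 (end): buf='MYK' cursor=3
After op 8 (backspace): buf='MY' cursor=2
After op 9 (backspace): buf='M' cursor=1
After op 10 (undo): buf='MY' cursor=2

Answer: MY|2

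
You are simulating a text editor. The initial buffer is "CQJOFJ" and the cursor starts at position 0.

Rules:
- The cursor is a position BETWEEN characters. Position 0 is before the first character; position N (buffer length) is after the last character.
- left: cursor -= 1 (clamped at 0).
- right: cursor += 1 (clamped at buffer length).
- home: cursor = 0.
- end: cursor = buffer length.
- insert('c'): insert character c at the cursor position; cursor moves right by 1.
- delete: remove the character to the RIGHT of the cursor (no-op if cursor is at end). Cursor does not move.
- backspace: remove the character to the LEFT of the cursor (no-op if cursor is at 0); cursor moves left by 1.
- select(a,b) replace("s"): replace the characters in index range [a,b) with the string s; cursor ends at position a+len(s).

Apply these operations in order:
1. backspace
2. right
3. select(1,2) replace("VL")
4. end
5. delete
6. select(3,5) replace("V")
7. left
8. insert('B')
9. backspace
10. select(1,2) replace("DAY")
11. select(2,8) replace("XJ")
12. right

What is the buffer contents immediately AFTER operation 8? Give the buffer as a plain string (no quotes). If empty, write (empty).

Answer: CVLBVFJ

Derivation:
After op 1 (backspace): buf='CQJOFJ' cursor=0
After op 2 (right): buf='CQJOFJ' cursor=1
After op 3 (select(1,2) replace("VL")): buf='CVLJOFJ' cursor=3
After op 4 (end): buf='CVLJOFJ' cursor=7
After op 5 (delete): buf='CVLJOFJ' cursor=7
After op 6 (select(3,5) replace("V")): buf='CVLVFJ' cursor=4
After op 7 (left): buf='CVLVFJ' cursor=3
After op 8 (insert('B')): buf='CVLBVFJ' cursor=4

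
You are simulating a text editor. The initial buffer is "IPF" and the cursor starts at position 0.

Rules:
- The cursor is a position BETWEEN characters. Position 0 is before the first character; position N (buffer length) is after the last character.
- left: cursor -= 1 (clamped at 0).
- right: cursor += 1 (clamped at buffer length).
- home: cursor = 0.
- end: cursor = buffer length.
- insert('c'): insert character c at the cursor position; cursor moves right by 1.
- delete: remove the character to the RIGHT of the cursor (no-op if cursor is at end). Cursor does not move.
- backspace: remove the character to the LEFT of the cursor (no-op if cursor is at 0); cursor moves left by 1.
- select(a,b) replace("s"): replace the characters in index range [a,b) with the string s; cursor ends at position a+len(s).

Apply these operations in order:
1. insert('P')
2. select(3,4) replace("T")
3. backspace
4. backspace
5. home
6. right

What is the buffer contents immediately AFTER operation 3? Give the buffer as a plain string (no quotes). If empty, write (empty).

After op 1 (insert('P')): buf='PIPF' cursor=1
After op 2 (select(3,4) replace("T")): buf='PIPT' cursor=4
After op 3 (backspace): buf='PIP' cursor=3

Answer: PIP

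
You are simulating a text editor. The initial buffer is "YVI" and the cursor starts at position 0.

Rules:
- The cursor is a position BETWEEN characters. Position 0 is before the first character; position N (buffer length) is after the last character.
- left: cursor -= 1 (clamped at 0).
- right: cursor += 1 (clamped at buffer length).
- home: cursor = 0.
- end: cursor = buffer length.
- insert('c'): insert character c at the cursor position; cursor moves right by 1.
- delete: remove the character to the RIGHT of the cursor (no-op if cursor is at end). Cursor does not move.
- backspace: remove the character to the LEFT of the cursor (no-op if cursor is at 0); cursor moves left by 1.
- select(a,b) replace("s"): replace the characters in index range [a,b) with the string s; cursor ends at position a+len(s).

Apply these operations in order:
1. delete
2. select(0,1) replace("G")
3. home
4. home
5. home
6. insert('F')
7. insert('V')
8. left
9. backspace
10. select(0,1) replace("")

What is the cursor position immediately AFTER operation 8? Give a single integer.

After op 1 (delete): buf='VI' cursor=0
After op 2 (select(0,1) replace("G")): buf='GI' cursor=1
After op 3 (home): buf='GI' cursor=0
After op 4 (home): buf='GI' cursor=0
After op 5 (home): buf='GI' cursor=0
After op 6 (insert('F')): buf='FGI' cursor=1
After op 7 (insert('V')): buf='FVGI' cursor=2
After op 8 (left): buf='FVGI' cursor=1

Answer: 1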